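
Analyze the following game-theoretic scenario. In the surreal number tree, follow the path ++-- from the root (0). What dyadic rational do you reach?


Sign expansion: ++--
Rule: track bounds (lo, hi), initially (-inf, +inf). On '+', the current value becomes lo and we move to the simplest number in (value, hi): value + 1 if hi = +inf, otherwise the midpoint (value + hi)/2. On '-', the current value becomes hi and we move to value - 1 if lo = -inf, otherwise the midpoint (lo + value)/2.
Start at 0.
Step 1: sign = +, move right. Bounds: (0, +inf). Value = 1
Step 2: sign = +, move right. Bounds: (1, +inf). Value = 2
Step 3: sign = -, move left. Bounds: (1, 2). Value = 3/2
Step 4: sign = -, move left. Bounds: (1, 3/2). Value = 5/4
The surreal number with sign expansion ++-- is 5/4.

5/4


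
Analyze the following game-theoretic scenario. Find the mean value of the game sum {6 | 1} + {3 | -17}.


G1 = {6 | 1}, G2 = {3 | -17}
Each is a switch {a | b} with numbers a > b; its mean value is (a + b)/2, and mean value is additive over game sums: m(G1 + G2) = m(G1) + m(G2).
Mean of G1 = (6 + (1))/2 = 7/2 = 7/2
Mean of G2 = (3 + (-17))/2 = -14/2 = -7
Mean of G1 + G2 = 7/2 + -7 = -7/2

-7/2


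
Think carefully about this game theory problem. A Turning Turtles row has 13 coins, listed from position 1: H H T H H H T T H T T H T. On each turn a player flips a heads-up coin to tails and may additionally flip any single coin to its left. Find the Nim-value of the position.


Coins: H H T H H H T T H T T H T
Key fact: a single head at position k behaves exactly like a Nim heap of size k (turning it to T and optionally flipping a coin at j < k corresponds to moving the heap from k to j, or to 0), and heads combine as a disjunctive sum (two heads at the same place would cancel, matching j XOR j = 0). So the Nim-value is the XOR of the 1-indexed positions of the heads.
Face-up positions (1-indexed): [1, 2, 4, 5, 6, 9, 12]
XOR 0 with 1: 0 XOR 1 = 1
XOR 1 with 2: 1 XOR 2 = 3
XOR 3 with 4: 3 XOR 4 = 7
XOR 7 with 5: 7 XOR 5 = 2
XOR 2 with 6: 2 XOR 6 = 4
XOR 4 with 9: 4 XOR 9 = 13
XOR 13 with 12: 13 XOR 12 = 1
Nim-value = 1

1


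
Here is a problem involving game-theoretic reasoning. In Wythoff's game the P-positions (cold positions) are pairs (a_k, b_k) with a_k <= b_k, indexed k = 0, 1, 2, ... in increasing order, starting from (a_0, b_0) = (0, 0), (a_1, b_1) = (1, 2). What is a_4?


By Wythoff's theorem, a_k = floor(k * phi) and b_k = floor(k * phi^2) = a_k + k, where phi = (1 + sqrt(5))/2 is the golden ratio.
phi = (1 + sqrt(5))/2 = 1.618034
k = 4
k * phi = 4 * 1.618034 = 6.472136
a_4 = floor(k * phi) = 6

6


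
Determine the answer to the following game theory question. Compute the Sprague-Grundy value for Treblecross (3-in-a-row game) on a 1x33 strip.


Treblecross: place X on empty cells; 3-in-a-row wins.
Playing within two cells of an existing X lets the opponent win at once, so sensible play treats the cells i-2..i+2 around each X as dead. The player left with no safe cell loses, so this is a normal-play take-away game on strips of safe cells.
Placing X at cell i (0-indexed) of a strip of k safe cells leaves independent strips of sizes max(0, i-2) and max(0, k-i-3). Hence G(k) = mex{ G(max(0,i-2)) XOR G(max(0,k-i-3)) : 0 <= i < k }, with G(0) = 0.
G(1): splits (0,0):0^0=0 -> mex({0}) = 1
G(2): splits (0,0):0^0=0 -> mex({0}) = 1
G(3): splits (0,0):0^0=0 -> mex({0}) = 1
G(4): splits (0,1):0^1=1 (0,0):0^0=0 -> mex({0, 1}) = 2
G(5): splits (0,2):0^1=1 (0,1):0^1=1 (0,0):0^0=0 -> mex({0, 1}) = 2
G(6) = mex({1}) = 0
G(7) = mex({0, 1, 2}) = 3
G(8) = mex({0, 1, 2}) = 3
G(9) = mex({0, 2}) = 1
G(10) = mex({0, 2, 3}) = 1
G(11) = mex({0, 3}) = 1
G(12) = mex({1, 3}) = 0
G(13) = mex({0, 1, 2, 3}) = 4
G(14) = mex({0, 1, 2}) = 3
G(15) = mex({0, 1, 2}) = 3
G(16) = mex({0, 1, 2, 4}) = 3
G(17) = mex({0, 1, 3, 4}) = 2
G(18) = mex({0, 1, 3, 4}) = 2
G(19) = mex({0, 1, 3, 5}) = 2
G(20) = mex({0, 1, 2, 3, 5}) = 4
G(21) = mex({0, 1, 2, 3, 5}) = 4
G(22) = mex({1, 2, 6}) = 0
G(23) = mex({0, 1, 2, 3, 4, 6}) = 5
G(24) = mex({0, 1, 2, 3, 4}) = 5
G(25) = mex({0, 1, 3, 4, 7}) = 2
G(26) = mex({0, 1, 3, 4, 5, 7}) = 2
G(27) = mex({0, 1, 3, 5}) = 2
G(28) = mex({0, 1, 2, 5}) = 3
G(29) = mex({0, 1, 2, 4, 5, 6}) = 3
G(30) = mex({1, 2, 4, 6}) = 0
G(31) = mex({0, 1, 2, 3, 4, 6}) = 5
G(32) = mex({1, 2, 3, 4, 7}) = 0
G(33) = mex({0, 3, 7}) = 1
Therefore G(33) = 1.

1


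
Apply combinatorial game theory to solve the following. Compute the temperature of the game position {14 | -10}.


The game is {14 | -10}, a switch {a | b} with numbers a > b.
Cooling {a | b} by t gives {a - t | b + t}, which stops being hot when a - t = b + t, i.e. at t = (a - b)/2. So the temperature of a switch is (a - b)/2.
Temperature = (Left option - Right option) / 2
= (14 - (-10)) / 2
= 24 / 2
= 12

12


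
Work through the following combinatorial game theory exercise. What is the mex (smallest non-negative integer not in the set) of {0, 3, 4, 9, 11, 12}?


Set = {0, 3, 4, 9, 11, 12}
0 is in the set.
1 is NOT in the set. This is the mex.
mex = 1

1


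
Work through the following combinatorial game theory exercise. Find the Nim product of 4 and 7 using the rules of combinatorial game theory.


Nim multiplication is bilinear over XOR: (u XOR v) * w = (u*w) XOR (v*w).
So we split each operand into its bit components and XOR the pairwise Nim products.
4 = 4 (as XOR of powers of 2).
7 = 1 + 2 + 4 (as XOR of powers of 2).
Using the standard Nim-product table on single bits:
  2*2 = 3,   2*4 = 8,   2*8 = 12,
  4*4 = 6,   4*8 = 11,  8*8 = 13,
and  1*x = x (identity), k*l = l*k (commutative).
Pairwise Nim products:
  4 * 1 = 4
  4 * 2 = 8
  4 * 4 = 6
XOR them: 4 XOR 8 XOR 6 = 10.
Result: 4 * 7 = 10 (in Nim).

10


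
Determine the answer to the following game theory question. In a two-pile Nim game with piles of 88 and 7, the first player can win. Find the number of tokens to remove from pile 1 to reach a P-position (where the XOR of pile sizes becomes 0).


Piles: 88 and 7
Current XOR: 88 XOR 7 = 95 (non-zero, so this is an N-position).
To make the XOR zero, we need to find a move that balances the piles.
For pile 1 (size 88): target = 88 XOR 95 = 7
We reduce pile 1 from 88 to 7.
Tokens removed: 88 - 7 = 81
Verification: 7 XOR 7 = 0

81


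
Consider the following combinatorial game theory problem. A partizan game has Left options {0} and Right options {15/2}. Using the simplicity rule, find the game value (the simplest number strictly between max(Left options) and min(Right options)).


Left options: {0}, max = 0
Right options: {15/2}, min = 15/2
All options are numbers and max(Left) < min(Right), so by the simplicity theorem the value is the simplest (earliest-born) number strictly between 0 and 15/2.
Integers 1 through 7 all lie strictly between 0 and 15/2.
Among integers, the simplest (lowest birthday = smallest |n|; 0 is born on day 0, +-n on day n) is 1.
No non-integer in the interval can be simpler: if x is a non-integer in the interval, then floor(x) or ceil(x) also lies in the interval (the interval contains an integer), and both are proper prefixes of x's sign expansion, i.e. born earlier. So the game value is 1.
Game value = 1

1


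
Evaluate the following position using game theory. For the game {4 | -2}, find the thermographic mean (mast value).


Game = {4 | -2}, a switch {a | b} with numbers a > b.
Its thermograph has left wall a - t and right wall b + t, which meet at t = (a - b)/2, where both equal (a + b)/2. So the mast (mean value) is at (a + b)/2.
Mean = (4 + (-2))/2 = 2/2 = 1

1


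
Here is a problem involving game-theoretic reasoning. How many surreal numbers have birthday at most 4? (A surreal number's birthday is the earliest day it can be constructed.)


Day 0: {|} = 0 is born. Count = 1.
Day n: the number of surreal numbers born by day n is 2^(n+1) - 1.
By day 0: 2^1 - 1 = 1
By day 1: 2^2 - 1 = 3
By day 2: 2^3 - 1 = 7
By day 3: 2^4 - 1 = 15
By day 4: 2^5 - 1 = 31
By day 4: 31 surreal numbers.

31


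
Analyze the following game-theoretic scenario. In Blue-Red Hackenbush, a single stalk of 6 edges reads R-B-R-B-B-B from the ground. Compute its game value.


Edges (from ground): R-B-R-B-B-B
By Berlekamp's sign-expansion rule, a Blue-Red Hackenbush stalk has the value of the surreal number whose sign sequence is the edge sequence with B -> + and R -> -.
Sign sequence: -+-+++
Trace the sign expansion in the surreal number tree, starting from 0:
Edge 1: R (sign -) -> bounds (-inf, 0), value = -1
Edge 2: B (sign +) -> bounds (-1, 0), value = -1/2
Edge 3: R (sign -) -> bounds (-1, -1/2), value = -3/4
Edge 4: B (sign +) -> bounds (-3/4, -1/2), value = -5/8
Edge 5: B (sign +) -> bounds (-5/8, -1/2), value = -9/16
Edge 6: B (sign +) -> bounds (-9/16, -1/2), value = -17/32
Game value = -17/32

-17/32


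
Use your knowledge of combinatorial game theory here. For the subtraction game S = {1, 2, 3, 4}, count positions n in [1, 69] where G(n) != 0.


Subtraction set S = {1, 2, 3, 4}, so G(n) = n mod 5.
G(n) = 0 when n is a multiple of 5.
Multiples of 5 in [1, 69]: 13
N-positions (nonzero Grundy) = 69 - 13 = 56

56


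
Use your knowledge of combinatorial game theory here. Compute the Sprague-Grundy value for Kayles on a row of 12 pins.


Kayles: a move removes 1 or 2 adjacent pins from a contiguous row.
Removing pins from a row of k leaves two independent rows (a, b) with a + b = k - 1 (one pin) or a + b = k - 2 (two pins); an end removal gives a = 0.
By Sprague-Grundy, G(k) = mex{ G(a) XOR G(b) } over all these splits. G(0) = 0.
G(1): splits (0,0):0^0=0 -> mex({0}) = 1
G(2): splits (0,1):0^1=1 (0,0):0^0=0 -> mex({0, 1}) = 2
G(3): splits (0,2):0^2=2 (1,1):1^1=0 (0,1):0^1=1 -> mex({0, 1, 2}) = 3
G(4): splits (0,3):0^3=3 (1,2):1^2=3 (0,2):0^2=2 (1,1):1^1=0 -> mex({0, 2, 3}) = 1
G(5): splits (0,4):0^1=1 (1,3):1^3=2 (2,2):2^2=0 (0,3):0^3=3 (1,2):1^2=3 -> mex({0, 1, 2, 3}) = 4
G(6) = mex({0, 1, 2, 4}) = 3
G(7) = mex({0, 1, 3, 4, 5}) = 2
G(8) = mex({0, 2, 3, 5, 6}) = 1
G(9) = mex({0, 1, 2, 3, 6, 7}) = 4
G(10) = mex({0, 1, 3, 4, 5, 7}) = 2
G(11) = mex({0, 1, 2, 3, 4, 5}) = 6
G(12) = mex({0, 1, 2, 3, 5, 6, 7}) = 4
Therefore G(12) = 4.

4


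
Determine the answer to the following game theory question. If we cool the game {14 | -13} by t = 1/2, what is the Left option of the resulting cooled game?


Original game: {14 | -13} (a switch {a | b} with a > b).
Cooling by t (for t below the temperature (a - b)/2 = 27/2) taxes each move by t: {a | b} cooled by t is {a - t | b + t}.
Cooling amount: t = 1/2
Cooled Left option: 14 - 1/2 = 27/2
Cooled Right option: -13 + 1/2 = -25/2
Cooled game: {27/2 | -25/2}
Left option = 27/2

27/2


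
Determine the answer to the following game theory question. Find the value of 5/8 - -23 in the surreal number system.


x = 5/8, y = -23
Converting to common denominator: 8
x = 5/8, y = -184/8
x - y = 5/8 - -23 = 189/8

189/8


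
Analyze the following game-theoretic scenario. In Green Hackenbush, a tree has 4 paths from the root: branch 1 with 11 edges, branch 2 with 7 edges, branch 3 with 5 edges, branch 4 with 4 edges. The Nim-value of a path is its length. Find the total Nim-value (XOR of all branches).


The tree has 4 branches from the ground vertex.
In Green Hackenbush, the Nim-value of a simple path of length k is k.
Branch 1: length 11, Nim-value = 11
Branch 2: length 7, Nim-value = 7
Branch 3: length 5, Nim-value = 5
Branch 4: length 4, Nim-value = 4
Total Nim-value = XOR of all branch values:
0 XOR 11 = 11
11 XOR 7 = 12
12 XOR 5 = 9
9 XOR 4 = 13
Nim-value of the tree = 13

13


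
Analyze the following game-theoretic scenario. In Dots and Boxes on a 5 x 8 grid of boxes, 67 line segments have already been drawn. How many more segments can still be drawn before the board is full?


Grid: 5 x 8 boxes, i.e. 6 rows and 9 columns of dots.
Horizontal edges: (rows + 1) * cols = 6 * 8 = 48
Vertical edges: rows * (cols + 1) = 5 * 9 = 45
Total edges: 48 + 45 = 93
Edges drawn: 67
Remaining: 93 - 67 = 26

26


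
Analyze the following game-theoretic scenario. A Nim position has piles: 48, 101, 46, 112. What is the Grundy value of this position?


We need the XOR (exclusive or) of all pile sizes.
After XOR-ing pile 1 (size 48): 0 XOR 48 = 48
After XOR-ing pile 2 (size 101): 48 XOR 101 = 85
After XOR-ing pile 3 (size 46): 85 XOR 46 = 123
After XOR-ing pile 4 (size 112): 123 XOR 112 = 11
The Nim-value of this position is 11.

11


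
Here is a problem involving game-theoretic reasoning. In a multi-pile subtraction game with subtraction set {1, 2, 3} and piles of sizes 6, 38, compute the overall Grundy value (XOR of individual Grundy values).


Subtraction set: {1, 2, 3}
For this subtraction set, G(n) = n mod 4 (period = max + 1 = 4).
Pile 1 (size 6): G(6) = 6 mod 4 = 2
Pile 2 (size 38): G(38) = 38 mod 4 = 2
Total Grundy value = XOR of all: 2 XOR 2 = 0

0


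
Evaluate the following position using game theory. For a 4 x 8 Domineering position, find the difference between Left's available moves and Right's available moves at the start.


Board is 4 x 8 (rows x cols).
Left (vertical) placements: (rows-1) * cols = 3 * 8 = 24
Right (horizontal) placements: rows * (cols-1) = 4 * 7 = 28
Advantage = Left - Right = 24 - 28 = -4

-4


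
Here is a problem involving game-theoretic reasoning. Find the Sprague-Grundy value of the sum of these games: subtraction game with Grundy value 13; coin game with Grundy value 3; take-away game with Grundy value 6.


By the Sprague-Grundy theorem, the Grundy value of a sum of games is the XOR of individual Grundy values.
subtraction game: Grundy value = 13. Running XOR: 0 XOR 13 = 13
coin game: Grundy value = 3. Running XOR: 13 XOR 3 = 14
take-away game: Grundy value = 6. Running XOR: 14 XOR 6 = 8
The combined Grundy value is 8.

8


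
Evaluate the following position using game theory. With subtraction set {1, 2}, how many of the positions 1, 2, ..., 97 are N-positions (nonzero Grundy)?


Subtraction set S = {1, 2}, so G(n) = n mod 3.
G(n) = 0 when n is a multiple of 3.
Multiples of 3 in [1, 97]: 32
N-positions (nonzero Grundy) = 97 - 32 = 65

65


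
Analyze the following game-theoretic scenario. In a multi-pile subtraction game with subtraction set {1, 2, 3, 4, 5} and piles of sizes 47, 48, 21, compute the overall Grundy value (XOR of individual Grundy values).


Subtraction set: {1, 2, 3, 4, 5}
For this subtraction set, G(n) = n mod 6 (period = max + 1 = 6).
Pile 1 (size 47): G(47) = 47 mod 6 = 5
Pile 2 (size 48): G(48) = 48 mod 6 = 0
Pile 3 (size 21): G(21) = 21 mod 6 = 3
Total Grundy value = XOR of all: 5 XOR 0 XOR 3 = 6

6


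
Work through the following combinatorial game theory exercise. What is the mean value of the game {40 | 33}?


Game = {40 | 33}, a switch {a | b} with numbers a > b.
Its thermograph has left wall a - t and right wall b + t, which meet at t = (a - b)/2, where both equal (a + b)/2. So the mast (mean value) is at (a + b)/2.
Mean = (40 + (33))/2 = 73/2 = 73/2

73/2


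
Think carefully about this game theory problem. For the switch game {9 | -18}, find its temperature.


The game is {9 | -18}, a switch {a | b} with numbers a > b.
Cooling {a | b} by t gives {a - t | b + t}, which stops being hot when a - t = b + t, i.e. at t = (a - b)/2. So the temperature of a switch is (a - b)/2.
Temperature = (Left option - Right option) / 2
= (9 - (-18)) / 2
= 27 / 2
= 27/2

27/2


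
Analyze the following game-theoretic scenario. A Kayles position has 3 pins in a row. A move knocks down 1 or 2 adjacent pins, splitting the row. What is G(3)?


Kayles: a move removes 1 or 2 adjacent pins from a contiguous row.
Removing pins from a row of k leaves two independent rows (a, b) with a + b = k - 1 (one pin) or a + b = k - 2 (two pins); an end removal gives a = 0.
By Sprague-Grundy, G(k) = mex{ G(a) XOR G(b) } over all these splits. G(0) = 0.
G(1): splits (0,0):0^0=0 -> mex({0}) = 1
G(2): splits (0,1):0^1=1 (0,0):0^0=0 -> mex({0, 1}) = 2
G(3): splits (0,2):0^2=2 (1,1):1^1=0 (0,1):0^1=1 -> mex({0, 1, 2}) = 3
Therefore G(3) = 3.

3


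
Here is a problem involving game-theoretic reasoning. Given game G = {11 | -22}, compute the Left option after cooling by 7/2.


Original game: {11 | -22} (a switch {a | b} with a > b).
Cooling by t (for t below the temperature (a - b)/2 = 33/2) taxes each move by t: {a | b} cooled by t is {a - t | b + t}.
Cooling amount: t = 7/2
Cooled Left option: 11 - 7/2 = 15/2
Cooled Right option: -22 + 7/2 = -37/2
Cooled game: {15/2 | -37/2}
Left option = 15/2

15/2


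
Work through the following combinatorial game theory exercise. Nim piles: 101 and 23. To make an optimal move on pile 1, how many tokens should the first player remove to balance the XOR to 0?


Piles: 101 and 23
Current XOR: 101 XOR 23 = 114 (non-zero, so this is an N-position).
To make the XOR zero, we need to find a move that balances the piles.
For pile 1 (size 101): target = 101 XOR 114 = 23
We reduce pile 1 from 101 to 23.
Tokens removed: 101 - 23 = 78
Verification: 23 XOR 23 = 0

78


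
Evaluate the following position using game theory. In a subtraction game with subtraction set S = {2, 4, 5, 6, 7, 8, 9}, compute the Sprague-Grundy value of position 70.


The subtraction set is S = {2, 4, 5, 6, 7, 8, 9}.
G(k) = mex{ G(k - s) : s in S, s <= k }. We compute iteratively: G(0) = 0.
G(1) = mex({}) = 0
G(2) = mex({0}) = 1
G(3) = mex({0}) = 1
G(4) = mex({0, 1}) = 2
G(5) = mex({0, 1}) = 2
G(6) = mex({0, 1, 2}) = 3
G(7) = mex({0, 1, 2}) = 3
G(8) = mex({0, 1, 2, 3}) = 4
G(9) = mex({0, 1, 2, 3}) = 4
G(10) = mex({0, 1, 2, 3, 4}) = 5
G(11) = mex({1, 2, 3, 4}) = 0
G(12) = mex({1, 2, 3, 4, 5}) = 0
G(13) = mex({0, 2, 3, 4}) = 1
G(14) = mex({0, 2, 3, 4, 5}) = 1
G(15) = mex({0, 1, 3, 4, 5}) = 2
G(16) = mex({0, 1, 3, 4, 5}) = 2
G(17) = mex({0, 1, 2, 4, 5}) = 3
G(18) = mex({0, 1, 2, 4, 5}) = 3
G(19) = mex({0, 1, 2, 3, 5}) = 4
Observe that G(11)..G(19) = 0, 0, 1, 1, 2, 2, 3, 3, 4 repeats G(0)..G(8) = 0, 0, 1, 1, 2, 2, 3, 3, 4.
For k >= max(S) = 9, G(k) is determined by the previous 9 values G(k-9)..G(k-1); a window of 9 consecutive values has recurred shifted by 11, so by induction G(k + 11) = G(k) for all k >= 0: the sequence is periodic from the start with period 11.
One period: G(0..10) = 0, 0, 1, 1, 2, 2, 3, 3, 4, 4, 5.
70 mod 11 = 4, so G(70) = G(4) = 2.

2


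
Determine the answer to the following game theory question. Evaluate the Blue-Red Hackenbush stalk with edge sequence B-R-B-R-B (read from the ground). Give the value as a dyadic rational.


Edges (from ground): B-R-B-R-B
By Berlekamp's sign-expansion rule, a Blue-Red Hackenbush stalk has the value of the surreal number whose sign sequence is the edge sequence with B -> + and R -> -.
Sign sequence: +-+-+
Trace the sign expansion in the surreal number tree, starting from 0:
Edge 1: B (sign +) -> bounds (0, +inf), value = 1
Edge 2: R (sign -) -> bounds (0, 1), value = 1/2
Edge 3: B (sign +) -> bounds (1/2, 1), value = 3/4
Edge 4: R (sign -) -> bounds (1/2, 3/4), value = 5/8
Edge 5: B (sign +) -> bounds (5/8, 3/4), value = 11/16
Game value = 11/16

11/16


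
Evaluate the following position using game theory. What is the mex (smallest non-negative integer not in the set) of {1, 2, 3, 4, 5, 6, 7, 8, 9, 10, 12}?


Set = {1, 2, 3, 4, 5, 6, 7, 8, 9, 10, 12}
0 is NOT in the set. This is the mex.
mex = 0

0


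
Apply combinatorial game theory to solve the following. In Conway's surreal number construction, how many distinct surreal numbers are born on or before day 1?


Day 0: {|} = 0 is born. Count = 1.
Day n: the number of surreal numbers born by day n is 2^(n+1) - 1.
By day 0: 2^1 - 1 = 1
By day 1: 2^2 - 1 = 3
By day 1: 3 surreal numbers.

3


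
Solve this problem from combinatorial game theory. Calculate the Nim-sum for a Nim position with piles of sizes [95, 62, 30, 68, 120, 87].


We need the XOR (exclusive or) of all pile sizes.
After XOR-ing pile 1 (size 95): 0 XOR 95 = 95
After XOR-ing pile 2 (size 62): 95 XOR 62 = 97
After XOR-ing pile 3 (size 30): 97 XOR 30 = 127
After XOR-ing pile 4 (size 68): 127 XOR 68 = 59
After XOR-ing pile 5 (size 120): 59 XOR 120 = 67
After XOR-ing pile 6 (size 87): 67 XOR 87 = 20
The Nim-value of this position is 20.

20


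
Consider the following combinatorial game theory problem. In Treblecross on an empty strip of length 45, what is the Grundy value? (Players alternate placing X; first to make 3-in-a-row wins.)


Treblecross: place X on empty cells; 3-in-a-row wins.
Playing within two cells of an existing X lets the opponent win at once, so sensible play treats the cells i-2..i+2 around each X as dead. The player left with no safe cell loses, so this is a normal-play take-away game on strips of safe cells.
Placing X at cell i (0-indexed) of a strip of k safe cells leaves independent strips of sizes max(0, i-2) and max(0, k-i-3). Hence G(k) = mex{ G(max(0,i-2)) XOR G(max(0,k-i-3)) : 0 <= i < k }, with G(0) = 0.
G(1): splits (0,0):0^0=0 -> mex({0}) = 1
G(2): splits (0,0):0^0=0 -> mex({0}) = 1
G(3): splits (0,0):0^0=0 -> mex({0}) = 1
G(4): splits (0,1):0^1=1 (0,0):0^0=0 -> mex({0, 1}) = 2
G(5): splits (0,2):0^1=1 (0,1):0^1=1 (0,0):0^0=0 -> mex({0, 1}) = 2
G(6) = mex({1}) = 0
G(7) = mex({0, 1, 2}) = 3
G(8) = mex({0, 1, 2}) = 3
G(9) = mex({0, 2}) = 1
G(10) = mex({0, 2, 3}) = 1
G(11) = mex({0, 3}) = 1
G(12) = mex({1, 3}) = 0
G(13) = mex({0, 1, 2, 3}) = 4
G(14) = mex({0, 1, 2}) = 3
G(15) = mex({0, 1, 2}) = 3
G(16) = mex({0, 1, 2, 4}) = 3
G(17) = mex({0, 1, 3, 4}) = 2
G(18) = mex({0, 1, 3, 4}) = 2
G(19) = mex({0, 1, 3, 5}) = 2
G(20) = mex({0, 1, 2, 3, 5}) = 4
G(21) = mex({0, 1, 2, 3, 5}) = 4
G(22) = mex({1, 2, 6}) = 0
G(23) = mex({0, 1, 2, 3, 4, 6}) = 5
G(24) = mex({0, 1, 2, 3, 4}) = 5
G(25) = mex({0, 1, 3, 4, 7}) = 2
G(26) = mex({0, 1, 3, 4, 5, 7}) = 2
G(27) = mex({0, 1, 3, 5}) = 2
G(28) = mex({0, 1, 2, 5}) = 3
G(29) = mex({0, 1, 2, 4, 5, 6}) = 3
G(30) = mex({1, 2, 4, 6}) = 0
G(31) = mex({0, 1, 2, 3, 4, 6}) = 5
G(32) = mex({1, 2, 3, 4, 7}) = 0
G(33) = mex({0, 3, 7}) = 1
G(34) = mex({0, 2, 3, 5, 7}) = 1
G(35) = mex({0, 2, 3, 5, 6}) = 1
G(36) = mex({0, 1, 2, 5, 6}) = 3
G(37) = mex({0, 1, 2, 4, 5, 6}) = 3
G(38) = mex({0, 1, 2, 4}) = 3
G(39) = mex({0, 1, 2, 3, 4, 7}) = 5
G(40) = mex({0, 1, 2, 3, 4, 5, 7}) = 6
G(41) = mex({0, 1, 2, 3, 5, 7}) = 4
G(42) = mex({0, 1, 2, 3, 5, 6, 7}) = 4
G(43) = mex({0, 2, 3, 5, 6}) = 1
G(44) = mex({1, 2, 3, 4, 5, 6}) = 0
G(45) = mex({0, 1, 2, 3, 4, 6, 7}) = 5
Therefore G(45) = 5.

5


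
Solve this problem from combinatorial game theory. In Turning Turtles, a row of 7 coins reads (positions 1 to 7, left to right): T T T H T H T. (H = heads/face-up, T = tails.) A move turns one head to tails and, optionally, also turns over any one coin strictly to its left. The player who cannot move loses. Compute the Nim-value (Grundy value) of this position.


Coins: T T T H T H T
Key fact: a single head at position k behaves exactly like a Nim heap of size k (turning it to T and optionally flipping a coin at j < k corresponds to moving the heap from k to j, or to 0), and heads combine as a disjunctive sum (two heads at the same place would cancel, matching j XOR j = 0). So the Nim-value is the XOR of the 1-indexed positions of the heads.
Face-up positions (1-indexed): [4, 6]
XOR 0 with 4: 0 XOR 4 = 4
XOR 4 with 6: 4 XOR 6 = 2
Nim-value = 2

2


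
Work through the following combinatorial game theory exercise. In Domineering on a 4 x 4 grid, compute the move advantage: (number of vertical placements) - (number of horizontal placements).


Board is 4 x 4 (rows x cols).
Left (vertical) placements: (rows-1) * cols = 3 * 4 = 12
Right (horizontal) placements: rows * (cols-1) = 4 * 3 = 12
Advantage = Left - Right = 12 - 12 = 0

0


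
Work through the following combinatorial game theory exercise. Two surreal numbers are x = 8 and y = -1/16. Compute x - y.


x = 8, y = -1/16
Converting to common denominator: 16
x = 128/16, y = -1/16
x - y = 8 - -1/16 = 129/16

129/16


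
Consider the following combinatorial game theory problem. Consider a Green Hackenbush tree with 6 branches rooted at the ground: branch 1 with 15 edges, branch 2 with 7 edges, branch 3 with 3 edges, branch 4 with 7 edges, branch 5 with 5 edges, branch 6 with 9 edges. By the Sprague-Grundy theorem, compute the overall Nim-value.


The tree has 6 branches from the ground vertex.
In Green Hackenbush, the Nim-value of a simple path of length k is k.
Branch 1: length 15, Nim-value = 15
Branch 2: length 7, Nim-value = 7
Branch 3: length 3, Nim-value = 3
Branch 4: length 7, Nim-value = 7
Branch 5: length 5, Nim-value = 5
Branch 6: length 9, Nim-value = 9
Total Nim-value = XOR of all branch values:
0 XOR 15 = 15
15 XOR 7 = 8
8 XOR 3 = 11
11 XOR 7 = 12
12 XOR 5 = 9
9 XOR 9 = 0
Nim-value of the tree = 0

0


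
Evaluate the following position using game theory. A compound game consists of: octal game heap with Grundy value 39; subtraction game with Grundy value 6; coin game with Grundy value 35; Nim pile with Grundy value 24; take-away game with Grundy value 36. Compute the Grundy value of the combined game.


By the Sprague-Grundy theorem, the Grundy value of a sum of games is the XOR of individual Grundy values.
octal game heap: Grundy value = 39. Running XOR: 0 XOR 39 = 39
subtraction game: Grundy value = 6. Running XOR: 39 XOR 6 = 33
coin game: Grundy value = 35. Running XOR: 33 XOR 35 = 2
Nim pile: Grundy value = 24. Running XOR: 2 XOR 24 = 26
take-away game: Grundy value = 36. Running XOR: 26 XOR 36 = 62
The combined Grundy value is 62.

62


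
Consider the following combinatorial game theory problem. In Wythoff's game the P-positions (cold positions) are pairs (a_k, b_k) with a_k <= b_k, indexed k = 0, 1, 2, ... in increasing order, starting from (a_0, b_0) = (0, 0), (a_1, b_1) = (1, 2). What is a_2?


By Wythoff's theorem, a_k = floor(k * phi) and b_k = floor(k * phi^2) = a_k + k, where phi = (1 + sqrt(5))/2 is the golden ratio.
phi = (1 + sqrt(5))/2 = 1.618034
k = 2
k * phi = 2 * 1.618034 = 3.236068
a_2 = floor(k * phi) = 3

3


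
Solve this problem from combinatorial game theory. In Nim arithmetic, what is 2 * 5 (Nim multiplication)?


Nim multiplication is bilinear over XOR: (u XOR v) * w = (u*w) XOR (v*w).
So we split each operand into its bit components and XOR the pairwise Nim products.
2 = 2 (as XOR of powers of 2).
5 = 1 + 4 (as XOR of powers of 2).
Using the standard Nim-product table on single bits:
  2*2 = 3,   2*4 = 8,   2*8 = 12,
  4*4 = 6,   4*8 = 11,  8*8 = 13,
and  1*x = x (identity), k*l = l*k (commutative).
Pairwise Nim products:
  2 * 1 = 2
  2 * 4 = 8
XOR them: 2 XOR 8 = 10.
Result: 2 * 5 = 10 (in Nim).

10


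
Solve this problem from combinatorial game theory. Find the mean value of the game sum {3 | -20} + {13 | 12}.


G1 = {3 | -20}, G2 = {13 | 12}
Each is a switch {a | b} with numbers a > b; its mean value is (a + b)/2, and mean value is additive over game sums: m(G1 + G2) = m(G1) + m(G2).
Mean of G1 = (3 + (-20))/2 = -17/2 = -17/2
Mean of G2 = (13 + (12))/2 = 25/2 = 25/2
Mean of G1 + G2 = -17/2 + 25/2 = 4

4


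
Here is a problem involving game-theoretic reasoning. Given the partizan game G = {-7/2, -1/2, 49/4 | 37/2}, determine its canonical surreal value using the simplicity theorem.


Left options: {-7/2, -1/2, 49/4}, max = 49/4
Right options: {37/2}, min = 37/2
All options are numbers and max(Left) < min(Right), so by the simplicity theorem the value is the simplest (earliest-born) number strictly between 49/4 and 37/2.
Integers 13 through 18 all lie strictly between 49/4 and 37/2.
Among integers, the simplest (lowest birthday = smallest |n|; 0 is born on day 0, +-n on day n) is 13.
No non-integer in the interval can be simpler: if x is a non-integer in the interval, then floor(x) or ceil(x) also lies in the interval (the interval contains an integer), and both are proper prefixes of x's sign expansion, i.e. born earlier. So the game value is 13.
Game value = 13

13


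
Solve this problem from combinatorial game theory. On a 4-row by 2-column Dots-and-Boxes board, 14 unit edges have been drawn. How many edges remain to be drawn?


Grid: 4 x 2 boxes, i.e. 5 rows and 3 columns of dots.
Horizontal edges: (rows + 1) * cols = 5 * 2 = 10
Vertical edges: rows * (cols + 1) = 4 * 3 = 12
Total edges: 10 + 12 = 22
Edges drawn: 14
Remaining: 22 - 14 = 8

8


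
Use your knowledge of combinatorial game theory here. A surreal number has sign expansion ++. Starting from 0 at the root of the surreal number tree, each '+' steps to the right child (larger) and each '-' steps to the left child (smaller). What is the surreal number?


Sign expansion: ++
Rule: track bounds (lo, hi), initially (-inf, +inf). On '+', the current value becomes lo and we move to the simplest number in (value, hi): value + 1 if hi = +inf, otherwise the midpoint (value + hi)/2. On '-', the current value becomes hi and we move to value - 1 if lo = -inf, otherwise the midpoint (lo + value)/2.
Start at 0.
Step 1: sign = +, move right. Bounds: (0, +inf). Value = 1
Step 2: sign = +, move right. Bounds: (1, +inf). Value = 2
The surreal number with sign expansion ++ is 2.

2


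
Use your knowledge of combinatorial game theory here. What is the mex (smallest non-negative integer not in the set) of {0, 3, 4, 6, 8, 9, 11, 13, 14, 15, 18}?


Set = {0, 3, 4, 6, 8, 9, 11, 13, 14, 15, 18}
0 is in the set.
1 is NOT in the set. This is the mex.
mex = 1

1


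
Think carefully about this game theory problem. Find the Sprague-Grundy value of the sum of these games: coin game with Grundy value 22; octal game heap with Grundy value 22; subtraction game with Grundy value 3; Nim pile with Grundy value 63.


By the Sprague-Grundy theorem, the Grundy value of a sum of games is the XOR of individual Grundy values.
coin game: Grundy value = 22. Running XOR: 0 XOR 22 = 22
octal game heap: Grundy value = 22. Running XOR: 22 XOR 22 = 0
subtraction game: Grundy value = 3. Running XOR: 0 XOR 3 = 3
Nim pile: Grundy value = 63. Running XOR: 3 XOR 63 = 60
The combined Grundy value is 60.

60


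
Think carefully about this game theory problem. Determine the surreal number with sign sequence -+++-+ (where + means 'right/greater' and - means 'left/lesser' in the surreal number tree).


Sign expansion: -+++-+
Rule: track bounds (lo, hi), initially (-inf, +inf). On '+', the current value becomes lo and we move to the simplest number in (value, hi): value + 1 if hi = +inf, otherwise the midpoint (value + hi)/2. On '-', the current value becomes hi and we move to value - 1 if lo = -inf, otherwise the midpoint (lo + value)/2.
Start at 0.
Step 1: sign = -, move left. Bounds: (-inf, 0). Value = -1
Step 2: sign = +, move right. Bounds: (-1, 0). Value = -1/2
Step 3: sign = +, move right. Bounds: (-1/2, 0). Value = -1/4
Step 4: sign = +, move right. Bounds: (-1/4, 0). Value = -1/8
Step 5: sign = -, move left. Bounds: (-1/4, -1/8). Value = -3/16
Step 6: sign = +, move right. Bounds: (-3/16, -1/8). Value = -5/32
The surreal number with sign expansion -+++-+ is -5/32.

-5/32


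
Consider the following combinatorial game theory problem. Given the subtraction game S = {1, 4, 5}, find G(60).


The subtraction set is S = {1, 4, 5}.
G(k) = mex{ G(k - s) : s in S, s <= k }. We compute iteratively: G(0) = 0.
G(1) = mex({0}) = 1
G(2) = mex({1}) = 0
G(3) = mex({0}) = 1
G(4) = mex({0, 1}) = 2
G(5) = mex({0, 1, 2}) = 3
G(6) = mex({0, 1, 3}) = 2
G(7) = mex({0, 1, 2}) = 3
G(8) = mex({1, 2, 3}) = 0
G(9) = mex({0, 2, 3}) = 1
G(10) = mex({1, 2, 3}) = 0
G(11) = mex({0, 2, 3}) = 1
G(12) = mex({0, 1, 3}) = 2
Observe that G(8)..G(12) = 0, 1, 0, 1, 2 repeats G(0)..G(4) = 0, 1, 0, 1, 2.
For k >= max(S) = 5, G(k) is determined by the previous 5 values G(k-5)..G(k-1); a window of 5 consecutive values has recurred shifted by 8, so by induction G(k + 8) = G(k) for all k >= 0: the sequence is periodic from the start with period 8.
One period: G(0..7) = 0, 1, 0, 1, 2, 3, 2, 3.
60 mod 8 = 4, so G(60) = G(4) = 2.

2


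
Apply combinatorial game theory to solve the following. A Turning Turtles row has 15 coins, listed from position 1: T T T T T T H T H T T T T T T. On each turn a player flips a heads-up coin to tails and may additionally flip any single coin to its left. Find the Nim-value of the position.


Coins: T T T T T T H T H T T T T T T
Key fact: a single head at position k behaves exactly like a Nim heap of size k (turning it to T and optionally flipping a coin at j < k corresponds to moving the heap from k to j, or to 0), and heads combine as a disjunctive sum (two heads at the same place would cancel, matching j XOR j = 0). So the Nim-value is the XOR of the 1-indexed positions of the heads.
Face-up positions (1-indexed): [7, 9]
XOR 0 with 7: 0 XOR 7 = 7
XOR 7 with 9: 7 XOR 9 = 14
Nim-value = 14

14


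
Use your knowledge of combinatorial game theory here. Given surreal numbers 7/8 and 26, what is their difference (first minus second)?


x = 7/8, y = 26
Converting to common denominator: 8
x = 7/8, y = 208/8
x - y = 7/8 - 26 = -201/8

-201/8


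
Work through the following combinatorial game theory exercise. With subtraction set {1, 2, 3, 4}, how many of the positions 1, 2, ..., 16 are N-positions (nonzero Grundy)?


Subtraction set S = {1, 2, 3, 4}, so G(n) = n mod 5.
G(n) = 0 when n is a multiple of 5.
Multiples of 5 in [1, 16]: 3
N-positions (nonzero Grundy) = 16 - 3 = 13

13


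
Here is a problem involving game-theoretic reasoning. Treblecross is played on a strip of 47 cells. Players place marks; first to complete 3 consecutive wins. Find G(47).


Treblecross: place X on empty cells; 3-in-a-row wins.
Playing within two cells of an existing X lets the opponent win at once, so sensible play treats the cells i-2..i+2 around each X as dead. The player left with no safe cell loses, so this is a normal-play take-away game on strips of safe cells.
Placing X at cell i (0-indexed) of a strip of k safe cells leaves independent strips of sizes max(0, i-2) and max(0, k-i-3). Hence G(k) = mex{ G(max(0,i-2)) XOR G(max(0,k-i-3)) : 0 <= i < k }, with G(0) = 0.
G(1): splits (0,0):0^0=0 -> mex({0}) = 1
G(2): splits (0,0):0^0=0 -> mex({0}) = 1
G(3): splits (0,0):0^0=0 -> mex({0}) = 1
G(4): splits (0,1):0^1=1 (0,0):0^0=0 -> mex({0, 1}) = 2
G(5): splits (0,2):0^1=1 (0,1):0^1=1 (0,0):0^0=0 -> mex({0, 1}) = 2
G(6) = mex({1}) = 0
G(7) = mex({0, 1, 2}) = 3
G(8) = mex({0, 1, 2}) = 3
G(9) = mex({0, 2}) = 1
G(10) = mex({0, 2, 3}) = 1
G(11) = mex({0, 3}) = 1
G(12) = mex({1, 3}) = 0
G(13) = mex({0, 1, 2, 3}) = 4
G(14) = mex({0, 1, 2}) = 3
G(15) = mex({0, 1, 2}) = 3
G(16) = mex({0, 1, 2, 4}) = 3
G(17) = mex({0, 1, 3, 4}) = 2
G(18) = mex({0, 1, 3, 4}) = 2
G(19) = mex({0, 1, 3, 5}) = 2
G(20) = mex({0, 1, 2, 3, 5}) = 4
G(21) = mex({0, 1, 2, 3, 5}) = 4
G(22) = mex({1, 2, 6}) = 0
G(23) = mex({0, 1, 2, 3, 4, 6}) = 5
G(24) = mex({0, 1, 2, 3, 4}) = 5
G(25) = mex({0, 1, 3, 4, 7}) = 2
G(26) = mex({0, 1, 3, 4, 5, 7}) = 2
G(27) = mex({0, 1, 3, 5}) = 2
G(28) = mex({0, 1, 2, 5}) = 3
G(29) = mex({0, 1, 2, 4, 5, 6}) = 3
G(30) = mex({1, 2, 4, 6}) = 0
G(31) = mex({0, 1, 2, 3, 4, 6}) = 5
G(32) = mex({1, 2, 3, 4, 7}) = 0
G(33) = mex({0, 3, 7}) = 1
G(34) = mex({0, 2, 3, 5, 7}) = 1
G(35) = mex({0, 2, 3, 5, 6}) = 1
G(36) = mex({0, 1, 2, 5, 6}) = 3
G(37) = mex({0, 1, 2, 4, 5, 6}) = 3
G(38) = mex({0, 1, 2, 4}) = 3
G(39) = mex({0, 1, 2, 3, 4, 7}) = 5
G(40) = mex({0, 1, 2, 3, 4, 5, 7}) = 6
G(41) = mex({0, 1, 2, 3, 5, 7}) = 4
G(42) = mex({0, 1, 2, 3, 5, 6, 7}) = 4
G(43) = mex({0, 2, 3, 5, 6}) = 1
G(44) = mex({1, 2, 3, 4, 5, 6}) = 0
G(45) = mex({0, 1, 2, 3, 4, 6, 7}) = 5
G(46) = mex({0, 1, 2, 3, 4, 7}) = 5
G(47) = mex({0, 1, 2, 3, 4, 5, 7}) = 6
Therefore G(47) = 6.

6


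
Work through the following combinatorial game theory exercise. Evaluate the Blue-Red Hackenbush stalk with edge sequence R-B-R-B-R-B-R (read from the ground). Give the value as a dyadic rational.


Edges (from ground): R-B-R-B-R-B-R
By Berlekamp's sign-expansion rule, a Blue-Red Hackenbush stalk has the value of the surreal number whose sign sequence is the edge sequence with B -> + and R -> -.
Sign sequence: -+-+-+-
Trace the sign expansion in the surreal number tree, starting from 0:
Edge 1: R (sign -) -> bounds (-inf, 0), value = -1
Edge 2: B (sign +) -> bounds (-1, 0), value = -1/2
Edge 3: R (sign -) -> bounds (-1, -1/2), value = -3/4
Edge 4: B (sign +) -> bounds (-3/4, -1/2), value = -5/8
Edge 5: R (sign -) -> bounds (-3/4, -5/8), value = -11/16
Edge 6: B (sign +) -> bounds (-11/16, -5/8), value = -21/32
Edge 7: R (sign -) -> bounds (-11/16, -21/32), value = -43/64
Game value = -43/64

-43/64


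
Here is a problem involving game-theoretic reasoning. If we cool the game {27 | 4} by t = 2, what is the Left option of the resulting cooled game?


Original game: {27 | 4} (a switch {a | b} with a > b).
Cooling by t (for t below the temperature (a - b)/2 = 23/2) taxes each move by t: {a | b} cooled by t is {a - t | b + t}.
Cooling amount: t = 2
Cooled Left option: 27 - 2 = 25
Cooled Right option: 4 + 2 = 6
Cooled game: {25 | 6}
Left option = 25

25


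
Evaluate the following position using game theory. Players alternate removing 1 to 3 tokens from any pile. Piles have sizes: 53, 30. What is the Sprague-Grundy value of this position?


Subtraction set: {1, 2, 3}
For this subtraction set, G(n) = n mod 4 (period = max + 1 = 4).
Pile 1 (size 53): G(53) = 53 mod 4 = 1
Pile 2 (size 30): G(30) = 30 mod 4 = 2
Total Grundy value = XOR of all: 1 XOR 2 = 3

3


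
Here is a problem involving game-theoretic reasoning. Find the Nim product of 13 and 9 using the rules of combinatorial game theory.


Nim multiplication is bilinear over XOR: (u XOR v) * w = (u*w) XOR (v*w).
So we split each operand into its bit components and XOR the pairwise Nim products.
13 = 1 + 4 + 8 (as XOR of powers of 2).
9 = 1 + 8 (as XOR of powers of 2).
Using the standard Nim-product table on single bits:
  2*2 = 3,   2*4 = 8,   2*8 = 12,
  4*4 = 6,   4*8 = 11,  8*8 = 13,
and  1*x = x (identity), k*l = l*k (commutative).
Pairwise Nim products:
  1 * 1 = 1
  1 * 8 = 8
  4 * 1 = 4
  4 * 8 = 11
  8 * 1 = 8
  8 * 8 = 13
XOR them: 1 XOR 8 XOR 4 XOR 11 XOR 8 XOR 13 = 3.
Result: 13 * 9 = 3 (in Nim).

3


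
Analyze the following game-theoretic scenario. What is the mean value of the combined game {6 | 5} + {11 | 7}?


G1 = {6 | 5}, G2 = {11 | 7}
Each is a switch {a | b} with numbers a > b; its mean value is (a + b)/2, and mean value is additive over game sums: m(G1 + G2) = m(G1) + m(G2).
Mean of G1 = (6 + (5))/2 = 11/2 = 11/2
Mean of G2 = (11 + (7))/2 = 18/2 = 9
Mean of G1 + G2 = 11/2 + 9 = 29/2

29/2


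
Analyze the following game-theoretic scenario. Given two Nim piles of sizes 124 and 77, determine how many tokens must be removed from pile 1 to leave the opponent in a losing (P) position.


Piles: 124 and 77
Current XOR: 124 XOR 77 = 49 (non-zero, so this is an N-position).
To make the XOR zero, we need to find a move that balances the piles.
For pile 1 (size 124): target = 124 XOR 49 = 77
We reduce pile 1 from 124 to 77.
Tokens removed: 124 - 77 = 47
Verification: 77 XOR 77 = 0

47


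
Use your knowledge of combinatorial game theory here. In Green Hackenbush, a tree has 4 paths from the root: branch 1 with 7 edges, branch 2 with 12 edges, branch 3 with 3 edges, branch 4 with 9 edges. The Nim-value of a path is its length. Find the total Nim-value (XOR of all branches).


The tree has 4 branches from the ground vertex.
In Green Hackenbush, the Nim-value of a simple path of length k is k.
Branch 1: length 7, Nim-value = 7
Branch 2: length 12, Nim-value = 12
Branch 3: length 3, Nim-value = 3
Branch 4: length 9, Nim-value = 9
Total Nim-value = XOR of all branch values:
0 XOR 7 = 7
7 XOR 12 = 11
11 XOR 3 = 8
8 XOR 9 = 1
Nim-value of the tree = 1

1


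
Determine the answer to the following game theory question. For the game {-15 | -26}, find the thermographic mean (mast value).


Game = {-15 | -26}, a switch {a | b} with numbers a > b.
Its thermograph has left wall a - t and right wall b + t, which meet at t = (a - b)/2, where both equal (a + b)/2. So the mast (mean value) is at (a + b)/2.
Mean = (-15 + (-26))/2 = -41/2 = -41/2

-41/2


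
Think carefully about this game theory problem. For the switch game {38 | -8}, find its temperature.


The game is {38 | -8}, a switch {a | b} with numbers a > b.
Cooling {a | b} by t gives {a - t | b + t}, which stops being hot when a - t = b + t, i.e. at t = (a - b)/2. So the temperature of a switch is (a - b)/2.
Temperature = (Left option - Right option) / 2
= (38 - (-8)) / 2
= 46 / 2
= 23

23
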